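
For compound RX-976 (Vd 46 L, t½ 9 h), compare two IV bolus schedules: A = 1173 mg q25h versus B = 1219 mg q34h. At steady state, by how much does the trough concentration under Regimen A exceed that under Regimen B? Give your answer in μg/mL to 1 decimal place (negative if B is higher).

2.3 μg/mL

Regimen A: f = (1/2)^(25/9) ≈ 0.1458; Cmin,ss = (1173/46)·f/(1−f) ≈ 4.352 μg/mL.
Regimen B: f = (1/2)^(34/9) ≈ 0.0729; Cmin,ss = (1219/46)·f/(1−f) ≈ 2.084 μg/mL.
Difference ≈ 4.352 − 2.084 ≈ 2.268 μg/mL.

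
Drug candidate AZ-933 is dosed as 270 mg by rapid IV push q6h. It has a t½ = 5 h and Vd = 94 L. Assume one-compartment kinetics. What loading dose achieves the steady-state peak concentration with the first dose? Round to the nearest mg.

f = (1/2)^(6/5) ≈ 0.435275; accumulation ratio R = 1/(1−f) ≈ 1.77077.
Loading dose to hit Cmax,ss on first dose: D_load = D_maint·R ≈ 270 × 1.77077 ≈ 478.11 mg.

478 mg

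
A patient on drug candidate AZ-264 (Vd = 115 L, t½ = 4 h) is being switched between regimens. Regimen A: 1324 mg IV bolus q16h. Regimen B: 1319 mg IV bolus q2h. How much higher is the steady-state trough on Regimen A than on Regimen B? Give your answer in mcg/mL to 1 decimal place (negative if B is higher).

Regimen A: f = (1/2)^(16/4) ≈ 0.0625; Cmin,ss = (1324/115)·f/(1−f) ≈ 0.768 mcg/mL.
Regimen B: f = (1/2)^(2/4) ≈ 0.7071; Cmin,ss = (1319/115)·f/(1−f) ≈ 27.689 mcg/mL.
Difference ≈ 0.768 − 27.689 ≈ -26.921 mcg/mL.

-26.9 mcg/mL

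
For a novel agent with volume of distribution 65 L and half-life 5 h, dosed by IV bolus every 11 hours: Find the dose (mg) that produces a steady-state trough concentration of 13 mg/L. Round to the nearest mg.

τ/t½ = 11/5 ≈ 2.2, so f = (1/2)^(11/5) ≈ 0.217638.
Cmin,ss = (D/Vd)·f/(1−f), so D = Cmin,ss·Vd·(1−f)/f.
D = 13 × 65 × (1−f)/f ≈ 13 × 65 × 3.59479 ≈ 3037.60 mg.

3038 mg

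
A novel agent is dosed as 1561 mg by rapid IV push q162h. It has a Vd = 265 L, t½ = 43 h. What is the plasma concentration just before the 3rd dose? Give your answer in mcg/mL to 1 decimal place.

f = (1/2)^(τ/t½) = (1/2)^(162/43) ≈ 0.0734.
C₀ = D/Vd = 1561/265 ≈ 5.891 mcg/mL.
Before the 3rd dose, 2 doses have been given. Superposition: Cmin = C₀·(f + f²).
≈ 5.891 × (0.0734 + 0.0054) ≈ 5.891 × 0.0788 ≈ 0.464 mcg/mL.

0.5 mcg/mL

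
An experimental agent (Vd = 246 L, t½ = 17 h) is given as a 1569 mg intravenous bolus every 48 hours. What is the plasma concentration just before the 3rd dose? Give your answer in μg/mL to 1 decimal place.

1.0 μg/mL

f = (1/2)^(τ/t½) = (1/2)^(48/17) ≈ 0.1413.
C₀ = D/Vd = 1569/246 ≈ 6.378 μg/mL.
Before the 3rd dose, 2 doses have been given. Superposition: Cmin = C₀·(f + f²).
≈ 6.378 × (0.1413 + 0.0200) ≈ 6.378 × 0.1613 ≈ 1.029 μg/mL.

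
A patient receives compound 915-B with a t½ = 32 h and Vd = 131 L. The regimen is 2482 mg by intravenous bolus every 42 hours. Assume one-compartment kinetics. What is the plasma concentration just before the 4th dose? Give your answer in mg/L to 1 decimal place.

f = (1/2)^(τ/t½) = (1/2)^(42/32) ≈ 0.4026.
C₀ = D/Vd = 2482/131 ≈ 18.947 mg/L.
Before the 4th dose, 3 doses have been given. Superposition: Cmin = C₀·(f + f² + … + f^3).
≈ 18.947 × (0.4026 + 0.1621 + 0.0653) ≈ 18.947 × 0.6300 ≈ 11.937 mg/L.

11.9 mg/L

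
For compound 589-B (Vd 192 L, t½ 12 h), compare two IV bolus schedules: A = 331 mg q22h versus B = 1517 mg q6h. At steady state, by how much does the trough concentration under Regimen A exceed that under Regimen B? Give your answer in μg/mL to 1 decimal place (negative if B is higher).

-18.4 μg/mL

Regimen A: f = (1/2)^(22/12) ≈ 0.2806; Cmin,ss = (331/192)·f/(1−f) ≈ 0.672 μg/mL.
Regimen B: f = (1/2)^(6/12) ≈ 0.7071; Cmin,ss = (1517/192)·f/(1−f) ≈ 19.074 μg/mL.
Difference ≈ 0.672 − 19.074 ≈ -18.402 μg/mL.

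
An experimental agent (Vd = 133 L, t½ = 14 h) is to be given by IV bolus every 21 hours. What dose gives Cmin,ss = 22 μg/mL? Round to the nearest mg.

5350 mg

τ/t½ = 21/14 ≈ 1.5, so f = (1/2)^(21/14) ≈ 0.353553.
Cmin,ss = (D/Vd)·f/(1−f), so D = Cmin,ss·Vd·(1−f)/f.
D = 22 × 133 × (1−f)/f ≈ 22 × 133 × 1.82843 ≈ 5349.99 mg.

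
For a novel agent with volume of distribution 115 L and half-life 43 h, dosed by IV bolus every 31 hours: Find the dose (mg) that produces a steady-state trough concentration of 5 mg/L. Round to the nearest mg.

τ/t½ = 31/43 ≈ 0.72093, so f = (1/2)^(31/43) ≈ 0.606706.
Cmin,ss = (D/Vd)·f/(1−f), so D = Cmin,ss·Vd·(1−f)/f.
D = 5 × 115 × (1−f)/f ≈ 5 × 115 × 0.64824 ≈ 372.74 mg.

373 mg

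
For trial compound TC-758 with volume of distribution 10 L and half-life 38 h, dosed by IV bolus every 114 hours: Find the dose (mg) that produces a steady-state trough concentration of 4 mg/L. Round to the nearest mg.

τ/t½ = 114/38 ≈ 3, so f = (1/2)^(114/38) ≈ 0.125000.
Cmin,ss = (D/Vd)·f/(1−f), so D = Cmin,ss·Vd·(1−f)/f.
D = 4 × 10 × (1−f)/f ≈ 4 × 10 × 7.00000 ≈ 280.00 mg.

280 mg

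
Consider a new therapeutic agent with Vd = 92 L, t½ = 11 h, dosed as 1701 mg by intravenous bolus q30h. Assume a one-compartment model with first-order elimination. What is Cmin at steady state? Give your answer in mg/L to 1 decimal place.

k = ln2/t½ = ln2/11 ≈ 0.063013 h⁻¹; fraction remaining f = e^(−kτ) = e^(−0.063013×30) ≈ 0.1510.
Accumulation ratio R = 1/(1 − f) ≈ 1/0.8490 ≈ 1.1779.
Single-dose peak C₀ = D/Vd = 1701/92 ≈ 18.489 mg/L.
Steady-state peak Cmax,ss = C₀·R ≈ 18.489 × 1.1779 ≈ 21.778 mg/L.
Steady-state trough Cmin,ss = Cmax,ss·f ≈ 21.778 × 0.1510 ≈ 3.288 mg/L.

3.3 mg/L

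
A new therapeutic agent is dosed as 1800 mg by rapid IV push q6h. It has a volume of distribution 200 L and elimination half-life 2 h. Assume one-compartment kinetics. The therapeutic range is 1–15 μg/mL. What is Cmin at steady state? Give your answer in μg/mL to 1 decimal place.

The dosing interval is 3 half-lives, so f = 2^(−3) = 0.125.
Accumulation ratio R = 1/(1 − f) = 1/0.875 = 8/7.
Single-dose peak C₀ = D/Vd = 1800/200 = 9 μg/mL.
Steady-state peak Cmax,ss = C₀·R = 9 × 8/7 ≈ 10.286 μg/mL.
Steady-state trough Cmin,ss = Cmax,ss·f ≈ 10.286 × 0.125 ≈ 1.286 μg/mL.
Trough 1.3 μg/mL vs MEC 1 μg/mL: adequate.

1.3 μg/mL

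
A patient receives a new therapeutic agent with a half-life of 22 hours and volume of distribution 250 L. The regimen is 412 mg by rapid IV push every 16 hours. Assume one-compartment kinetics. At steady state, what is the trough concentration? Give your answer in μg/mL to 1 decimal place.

2.5 μg/mL

k = ln2/t½ = ln2/22 ≈ 0.031507 h⁻¹; fraction remaining f = e^(−kτ) = e^(−0.031507×16) ≈ 0.6040.
Accumulation ratio R = 1/(1 − f) ≈ 1/0.3960 ≈ 2.5253.
Single-dose peak C₀ = D/Vd = 412/250 ≈ 1.648 μg/mL.
Steady-state peak Cmax,ss = C₀·R ≈ 1.648 × 2.5253 ≈ 4.162 μg/mL.
Steady-state trough Cmin,ss = Cmax,ss·f ≈ 4.162 × 0.6040 ≈ 2.514 μg/mL.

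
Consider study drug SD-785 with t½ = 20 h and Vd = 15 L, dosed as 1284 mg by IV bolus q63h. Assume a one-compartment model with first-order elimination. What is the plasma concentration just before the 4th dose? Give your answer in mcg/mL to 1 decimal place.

10.9 mcg/mL

f = (1/2)^(τ/t½) = (1/2)^(63/20) ≈ 0.1127.
C₀ = D/Vd = 1284/15 ≈ 85.600 mcg/mL.
Before the 4th dose, 3 doses have been given. Superposition: Cmin = C₀·(f + f² + … + f^3).
≈ 85.600 × (0.1127 + 0.0127 + 0.0014) ≈ 85.600 × 0.1268 ≈ 10.854 mcg/mL.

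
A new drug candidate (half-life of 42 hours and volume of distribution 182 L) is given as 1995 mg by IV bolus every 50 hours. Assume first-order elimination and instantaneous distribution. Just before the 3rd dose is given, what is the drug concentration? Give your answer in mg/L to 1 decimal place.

f = (1/2)^(τ/t½) = (1/2)^(50/42) ≈ 0.4382.
C₀ = D/Vd = 1995/182 ≈ 10.962 mg/L.
Before the 3rd dose, 2 doses have been given. Superposition: Cmin = C₀·(f + f²).
≈ 10.962 × (0.4382 + 0.1920) ≈ 10.962 × 0.6302 ≈ 6.908 mg/L.

6.9 mg/L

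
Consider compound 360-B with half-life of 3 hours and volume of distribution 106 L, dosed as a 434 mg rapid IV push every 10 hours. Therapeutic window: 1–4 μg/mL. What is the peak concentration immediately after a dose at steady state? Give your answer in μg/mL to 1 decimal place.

τ/t½ = 10/3 ≈ 3.3333, so fraction remaining f = (1/2)^(10/3) ≈ 0.0992.
At steady state, accumulation factor R = 1/(1 − e^(−kτ)) ≈ 1.1101.
Single-dose peak C₀ = D/Vd = 434/106 ≈ 4.094 μg/mL.
Cmax,ss = C₀/(1 − f) ≈ 4.094/0.9008 ≈ 4.545 μg/mL.
Peak 4.5 μg/mL vs MTC 4 μg/mL: exceeds toxic threshold.

4.5 μg/mL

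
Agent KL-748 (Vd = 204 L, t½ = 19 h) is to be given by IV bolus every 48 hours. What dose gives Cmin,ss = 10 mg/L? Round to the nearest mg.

9712 mg

τ/t½ = 48/19 ≈ 2.5263, so f = (1/2)^(48/19) ≈ 0.173581.
Cmin,ss = (D/Vd)·f/(1−f), so D = Cmin,ss·Vd·(1−f)/f.
D = 10 × 204 × (1−f)/f ≈ 10 × 204 × 4.76100 ≈ 9712.44 mg.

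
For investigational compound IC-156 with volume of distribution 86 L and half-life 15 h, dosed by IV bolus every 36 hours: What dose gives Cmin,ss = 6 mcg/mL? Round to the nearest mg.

τ/t½ = 36/15 ≈ 2.4, so f = (1/2)^(36/15) ≈ 0.189465.
Cmin,ss = (D/Vd)·f/(1−f), so D = Cmin,ss·Vd·(1−f)/f.
D = 6 × 86 × (1−f)/f ≈ 6 × 86 × 4.27802 ≈ 2207.46 mg.

2207 mg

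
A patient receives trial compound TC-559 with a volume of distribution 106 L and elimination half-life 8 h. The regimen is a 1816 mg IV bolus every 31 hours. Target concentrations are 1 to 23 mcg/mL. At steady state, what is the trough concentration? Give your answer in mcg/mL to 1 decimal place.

1.3 mcg/mL

k = ln2/t½ = ln2/8 ≈ 0.086643 h⁻¹; fraction remaining f = e^(−kτ) = e^(−0.086643×31) ≈ 0.0682.
Accumulation ratio R = 1/(1 − f) ≈ 1/0.9318 ≈ 1.0732.
Single-dose peak C₀ = D/Vd = 1816/106 ≈ 17.132 mcg/mL.
Cmax,ss = C₀/(1 − f) ≈ 17.132/0.9318 ≈ 18.386 mcg/mL.
One interval later, Cmin,ss = Cmax,ss·e^(−kτ) ≈ 18.386 × 0.0682 ≈ 1.254 mcg/mL.
Trough 1.3 mcg/mL vs MEC 1 mcg/mL: adequate.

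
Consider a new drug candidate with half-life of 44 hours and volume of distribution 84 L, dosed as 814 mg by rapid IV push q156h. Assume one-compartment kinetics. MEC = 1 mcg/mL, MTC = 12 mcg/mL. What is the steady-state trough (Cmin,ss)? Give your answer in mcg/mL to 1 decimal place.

Over one 156-h interval, 156/44 ≈ 3.5455 half-lives elapse, leaving f ≈ 0.0856 of each dose.
Accumulation ratio R = 1/(1 − f) ≈ 1/0.9144 ≈ 1.0936.
Single-dose peak C₀ = D/Vd = 814/84 ≈ 9.690 mcg/mL.
Steady-state peak Cmax,ss = C₀·R ≈ 9.690 × 1.0936 ≈ 10.597 mcg/mL.
Steady-state trough Cmin,ss = Cmax,ss·f ≈ 10.597 × 0.0856 ≈ 0.907 mcg/mL.
Trough 0.9 mcg/mL vs MEC 1 mcg/mL: subtherapeutic.

0.9 mcg/mL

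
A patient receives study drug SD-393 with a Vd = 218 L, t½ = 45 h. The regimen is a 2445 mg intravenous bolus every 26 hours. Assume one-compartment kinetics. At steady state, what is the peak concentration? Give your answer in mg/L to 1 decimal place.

34.0 mg/L

Over one 26-h interval, 26/45 ≈ 0.57778 half-lives elapse, leaving f ≈ 0.6700 of each dose.
At steady state, accumulation factor R = 1/(1 − e^(−kτ)) ≈ 3.0303.
Each bolus raises the concentration by D/Vd = 2445/218 ≈ 11.216 mg/L.
Steady-state peak Cmax,ss = C₀·R ≈ 11.216 × 3.0303 ≈ 33.988 mg/L.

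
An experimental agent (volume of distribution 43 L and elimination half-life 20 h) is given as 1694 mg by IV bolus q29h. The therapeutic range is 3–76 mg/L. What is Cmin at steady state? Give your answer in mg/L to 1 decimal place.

22.7 mg/L

k = ln2/t½ = ln2/20 ≈ 0.034657 h⁻¹; fraction remaining f = e^(−kτ) = e^(−0.034657×29) ≈ 0.3660.
At steady state, accumulation factor R = 1/(1 − e^(−kτ)) ≈ 1.5773.
Each bolus raises the concentration by D/Vd = 1694/43 ≈ 39.395 mg/L.
Steady-state peak Cmax,ss = C₀·R ≈ 39.395 × 1.5773 ≈ 62.138 mg/L.
Steady-state trough Cmin,ss = Cmax,ss·f ≈ 62.138 × 0.3660 ≈ 22.743 mg/L.
Trough 22.7 mg/L vs MEC 3 mg/L: adequate.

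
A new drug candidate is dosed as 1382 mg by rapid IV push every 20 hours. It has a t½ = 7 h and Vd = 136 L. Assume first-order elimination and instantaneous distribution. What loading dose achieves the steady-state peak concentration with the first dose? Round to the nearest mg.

f = (1/2)^(20/7) ≈ 0.138011; accumulation ratio R = 1/(1−f) ≈ 1.16011.
Loading dose to hit Cmax,ss on first dose: D_load = D_maint·R ≈ 1382 × 1.16011 ≈ 1603.27 mg.

1603 mg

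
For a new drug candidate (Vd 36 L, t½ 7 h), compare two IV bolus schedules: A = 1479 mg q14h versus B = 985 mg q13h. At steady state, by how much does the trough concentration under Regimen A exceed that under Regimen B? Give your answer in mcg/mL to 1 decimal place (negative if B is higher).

3.3 mcg/mL

Regimen A: f = (1/2)^(14/7) ≈ 0.2500; Cmin,ss = (1479/36)·f/(1−f) ≈ 13.694 mcg/mL.
Regimen B: f = (1/2)^(13/7) ≈ 0.2760; Cmin,ss = (985/36)·f/(1−f) ≈ 10.430 mcg/mL.
Difference ≈ 13.694 − 10.430 ≈ 3.264 mcg/mL.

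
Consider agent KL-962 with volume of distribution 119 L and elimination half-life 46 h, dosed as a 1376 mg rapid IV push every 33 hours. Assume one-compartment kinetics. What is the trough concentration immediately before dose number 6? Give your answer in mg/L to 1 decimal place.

f = (1/2)^(τ/t½) = (1/2)^(33/46) ≈ 0.6082.
C₀ = D/Vd = 1376/119 ≈ 11.563 mg/L.
Before the 6th dose, 5 doses have been given. Superposition: Cmin = C₀·(f + f² + … + f^5).
≈ 11.563 × (0.6082 + 0.3699 + 0.2250 + 0.1368 + 0.0832) ≈ 11.563 × 1.4231 ≈ 16.455 mg/L.

16.5 mg/L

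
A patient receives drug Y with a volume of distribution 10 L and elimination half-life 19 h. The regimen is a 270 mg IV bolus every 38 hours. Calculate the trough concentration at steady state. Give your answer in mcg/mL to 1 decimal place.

τ = 38 h = 2 half-lives, so f = (1/2)^2 = 0.25.
Accumulation ratio R = 1/(1 − f) = 1/0.75 = 4/3.
Single-dose peak C₀ = D/Vd = 270/10 = 27 mcg/mL.
Steady-state peak Cmax,ss = C₀·R = 27 × 4/3 ≈ 36.000 mcg/mL.
Steady-state trough Cmin,ss = Cmax,ss·f ≈ 36.000 × 0.25 ≈ 9.000 mcg/mL.

9.0 mcg/mL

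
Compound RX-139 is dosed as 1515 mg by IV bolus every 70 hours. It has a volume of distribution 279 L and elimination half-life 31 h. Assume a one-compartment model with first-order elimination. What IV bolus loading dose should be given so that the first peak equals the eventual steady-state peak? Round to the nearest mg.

1915 mg

f = (1/2)^(70/31) ≈ 0.209052; accumulation ratio R = 1/(1−f) ≈ 1.26431.
Loading dose to hit Cmax,ss on first dose: D_load = D_maint·R ≈ 1515 × 1.26431 ≈ 1915.43 mg.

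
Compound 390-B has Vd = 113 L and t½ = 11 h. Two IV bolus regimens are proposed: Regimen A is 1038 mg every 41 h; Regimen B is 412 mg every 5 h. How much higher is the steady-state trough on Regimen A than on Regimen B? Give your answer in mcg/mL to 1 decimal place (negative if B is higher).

Regimen A: f = (1/2)^(41/11) ≈ 0.0755; Cmin,ss = (1038/113)·f/(1−f) ≈ 0.750 mcg/mL.
Regimen B: f = (1/2)^(5/11) ≈ 0.7297; Cmin,ss = (412/113)·f/(1−f) ≈ 9.843 mcg/mL.
Difference ≈ 0.750 − 9.843 ≈ -9.093 mcg/mL.

-9.1 mcg/mL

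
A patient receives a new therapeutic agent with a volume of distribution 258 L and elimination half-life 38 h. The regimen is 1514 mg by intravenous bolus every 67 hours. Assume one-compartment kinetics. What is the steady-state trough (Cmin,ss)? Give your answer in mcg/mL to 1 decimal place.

Over one 67-h interval, 67/38 ≈ 1.7632 half-lives elapse, leaving f ≈ 0.2946 of each dose.
Single-dose peak C₀ = D/Vd = 1514/258 ≈ 5.868 mcg/mL.
Steady-state trough Cmin,ss = C₀·f/(1−f) ≈ 5.868 × 0.2946/0.7054 ≈ 2.451 mcg/mL.

2.5 mcg/mL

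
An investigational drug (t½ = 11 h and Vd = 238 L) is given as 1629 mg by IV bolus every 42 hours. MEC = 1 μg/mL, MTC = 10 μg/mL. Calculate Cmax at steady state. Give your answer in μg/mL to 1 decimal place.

τ/t½ = 42/11 ≈ 3.8182, so fraction remaining f = (1/2)^(42/11) ≈ 0.0709.
At steady state, accumulation factor R = 1/(1 − e^(−kτ)) ≈ 1.0763.
Single-dose peak C₀ = D/Vd = 1629/238 ≈ 6.845 μg/mL.
Cmax,ss = C₀/(1 − f) ≈ 6.845/0.9291 ≈ 7.367 μg/mL.
Peak 7.4 μg/mL vs MTC 10 μg/mL: below toxic threshold.

7.4 μg/mL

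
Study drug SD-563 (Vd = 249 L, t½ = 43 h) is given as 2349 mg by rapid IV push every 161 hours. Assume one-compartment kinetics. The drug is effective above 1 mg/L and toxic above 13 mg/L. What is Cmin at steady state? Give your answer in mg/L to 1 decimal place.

τ/t½ = 161/43 ≈ 3.7442, so fraction remaining f = (1/2)^(161/43) ≈ 0.0746.
At steady state, accumulation factor R = 1/(1 − e^(−kτ)) ≈ 1.0806.
Each bolus raises the concentration by D/Vd = 2349/249 ≈ 9.434 mg/L.
Steady-state peak Cmax,ss = C₀·R ≈ 9.434 × 1.0806 ≈ 10.194 mg/L.
One interval later, Cmin,ss = Cmax,ss·e^(−kτ) ≈ 10.194 × 0.0746 ≈ 0.760 mg/L.
Trough 0.8 mg/L vs MEC 1 mg/L: subtherapeutic.

0.8 mg/L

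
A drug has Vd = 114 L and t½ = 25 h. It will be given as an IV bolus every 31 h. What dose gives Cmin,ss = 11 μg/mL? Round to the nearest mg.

1708 mg

τ/t½ = 31/25 ≈ 1.24, so f = (1/2)^(31/25) ≈ 0.423373.
Cmin,ss = (D/Vd)·f/(1−f), so D = Cmin,ss·Vd·(1−f)/f.
D = 11 × 114 × (1−f)/f ≈ 11 × 114 × 1.36198 ≈ 1707.92 mg.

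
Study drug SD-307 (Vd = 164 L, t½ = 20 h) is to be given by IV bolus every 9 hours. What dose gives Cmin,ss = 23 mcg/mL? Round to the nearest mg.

1381 mg

τ/t½ = 9/20 ≈ 0.45, so f = (1/2)^(9/20) ≈ 0.732043.
Cmin,ss = (D/Vd)·f/(1−f), so D = Cmin,ss·Vd·(1−f)/f.
D = 23 × 164 × (1−f)/f ≈ 23 × 164 × 0.36604 ≈ 1380.70 mg.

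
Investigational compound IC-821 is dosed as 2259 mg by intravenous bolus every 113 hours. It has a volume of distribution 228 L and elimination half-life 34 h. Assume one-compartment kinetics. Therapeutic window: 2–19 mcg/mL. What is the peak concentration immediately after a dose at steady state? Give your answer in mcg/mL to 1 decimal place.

τ/t½ = 113/34 ≈ 3.3235, so fraction remaining f = (1/2)^(113/34) ≈ 0.0999.
At steady state, accumulation factor R = 1/(1 − e^(−kτ)) ≈ 1.1110.
Each bolus raises the concentration by D/Vd = 2259/228 ≈ 9.908 mcg/mL.
Cmax,ss = C₀/(1 − f) ≈ 9.908/0.9001 ≈ 11.008 mcg/mL.
Peak 11.0 mcg/mL vs MTC 19 mcg/mL: below toxic threshold.

11.0 mcg/mL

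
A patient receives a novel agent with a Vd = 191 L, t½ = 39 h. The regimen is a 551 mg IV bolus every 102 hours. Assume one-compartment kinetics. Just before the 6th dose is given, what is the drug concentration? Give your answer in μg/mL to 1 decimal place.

0.6 μg/mL

f = (1/2)^(τ/t½) = (1/2)^(102/39) ≈ 0.1632.
C₀ = D/Vd = 551/191 ≈ 2.885 μg/mL.
Before the 6th dose, 5 doses have been given. Superposition: Cmin = C₀·(f + f² + … + f^5).
≈ 2.885 × (0.1632 + 0.0266 + 0.0043 + 0.0007 + 0.0001) ≈ 2.885 × 0.1949 ≈ 0.562 μg/mL.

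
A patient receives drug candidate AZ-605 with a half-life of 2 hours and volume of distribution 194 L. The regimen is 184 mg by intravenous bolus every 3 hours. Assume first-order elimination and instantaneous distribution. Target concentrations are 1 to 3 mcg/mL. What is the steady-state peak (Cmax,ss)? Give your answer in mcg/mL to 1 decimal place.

1.5 mcg/mL

Over one 3-h interval, 3/2 ≈ 1.5 half-lives elapse, leaving f ≈ 0.3536 of each dose.
At steady state, accumulation factor R = 1/(1 − e^(−kτ)) ≈ 1.5470.
Single-dose peak C₀ = D/Vd = 184/194 ≈ 0.948 mcg/mL.
Steady-state peak Cmax,ss = C₀·R ≈ 0.948 × 1.5470 ≈ 1.467 mcg/mL.
Peak 1.5 mcg/mL vs MTC 3 mcg/mL: below toxic threshold.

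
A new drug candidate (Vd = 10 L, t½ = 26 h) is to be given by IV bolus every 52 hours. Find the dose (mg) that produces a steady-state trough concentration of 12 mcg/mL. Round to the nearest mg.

τ/t½ = 52/26 ≈ 2, so f = (1/2)^(52/26) ≈ 0.250000.
Cmin,ss = (D/Vd)·f/(1−f), so D = Cmin,ss·Vd·(1−f)/f.
D = 12 × 10 × (1−f)/f ≈ 12 × 10 × 3.00000 ≈ 360.00 mg.

360 mg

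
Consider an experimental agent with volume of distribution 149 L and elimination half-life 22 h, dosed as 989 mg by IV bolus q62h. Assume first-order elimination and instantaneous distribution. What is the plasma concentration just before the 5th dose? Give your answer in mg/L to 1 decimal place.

1.1 mg/L

f = (1/2)^(τ/t½) = (1/2)^(62/22) ≈ 0.1418.
C₀ = D/Vd = 989/149 ≈ 6.638 mg/L.
Before the 5th dose, 4 doses have been given. Superposition: Cmin = C₀·(f + f² + … + f^4).
≈ 6.638 × (0.1418 + 0.0201 + 0.0029 + 0.0004) ≈ 6.638 × 0.1652 ≈ 1.097 mg/L.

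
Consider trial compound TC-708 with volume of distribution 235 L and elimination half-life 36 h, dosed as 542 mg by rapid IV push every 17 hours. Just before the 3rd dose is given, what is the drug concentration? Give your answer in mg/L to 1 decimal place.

2.9 mg/L

f = (1/2)^(τ/t½) = (1/2)^(17/36) ≈ 0.7209.
C₀ = D/Vd = 542/235 ≈ 2.306 mg/L.
Before the 3rd dose, 2 doses have been given. Superposition: Cmin = C₀·(f + f²).
≈ 2.306 × (0.7209 + 0.5197) ≈ 2.306 × 1.2406 ≈ 2.861 mg/L.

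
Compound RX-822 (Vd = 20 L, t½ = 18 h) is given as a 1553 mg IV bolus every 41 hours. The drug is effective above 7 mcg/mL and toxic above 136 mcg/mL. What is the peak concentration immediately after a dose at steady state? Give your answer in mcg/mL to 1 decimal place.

97.8 mcg/mL

Over one 41-h interval, 41/18 ≈ 2.2778 half-lives elapse, leaving f ≈ 0.2062 of each dose.
Accumulation ratio R = 1/(1 − f) ≈ 1/0.7938 ≈ 1.2598.
Each bolus raises the concentration by D/Vd = 1553/20 ≈ 77.650 mcg/mL.
Cmax,ss = C₀/(1 − f) ≈ 77.650/0.7938 ≈ 97.821 mcg/mL.
Peak 97.8 mcg/mL vs MTC 136 mcg/mL: below toxic threshold.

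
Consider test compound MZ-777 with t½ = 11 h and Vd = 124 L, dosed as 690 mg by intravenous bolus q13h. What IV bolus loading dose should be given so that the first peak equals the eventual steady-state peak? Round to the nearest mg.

f = (1/2)^(13/11) ≈ 0.440796; accumulation ratio R = 1/(1−f) ≈ 1.78826.
Loading dose to hit Cmax,ss on first dose: D_load = D_maint·R ≈ 690 × 1.78826 ≈ 1233.90 mg.

1234 mg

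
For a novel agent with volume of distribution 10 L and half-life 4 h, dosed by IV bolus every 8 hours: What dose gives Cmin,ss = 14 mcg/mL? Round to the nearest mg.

τ/t½ = 8/4 ≈ 2, so f = (1/2)^(8/4) ≈ 0.250000.
Cmin,ss = (D/Vd)·f/(1−f), so D = Cmin,ss·Vd·(1−f)/f.
D = 14 × 10 × (1−f)/f ≈ 14 × 10 × 3.00000 ≈ 420.00 mg.

420 mg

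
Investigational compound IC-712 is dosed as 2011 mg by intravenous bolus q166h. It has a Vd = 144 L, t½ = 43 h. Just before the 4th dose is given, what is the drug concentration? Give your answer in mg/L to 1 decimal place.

f = (1/2)^(τ/t½) = (1/2)^(166/43) ≈ 0.0688.
C₀ = D/Vd = 2011/144 ≈ 13.965 mg/L.
Before the 4th dose, 3 doses have been given. Superposition: Cmin = C₀·(f + f² + … + f^3).
≈ 13.965 × (0.0688 + 0.0047 + 0.0003) ≈ 13.965 × 0.0738 ≈ 1.031 mg/L.

1.0 mg/L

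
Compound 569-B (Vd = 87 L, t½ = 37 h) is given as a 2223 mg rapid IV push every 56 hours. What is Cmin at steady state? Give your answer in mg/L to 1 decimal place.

13.8 mg/L

k = ln2/t½ = ln2/37 ≈ 0.018734 h⁻¹; fraction remaining f = e^(−kτ) = e^(−0.018734×56) ≈ 0.3503.
At steady state, accumulation factor R = 1/(1 − e^(−kτ)) ≈ 1.5392.
Single-dose peak C₀ = D/Vd = 2223/87 ≈ 25.552 mg/L.
Cmax,ss = C₀/(1 − f) ≈ 25.552/0.6497 ≈ 39.329 mg/L.
Steady-state trough Cmin,ss = Cmax,ss·f ≈ 39.329 × 0.3503 ≈ 13.777 mg/L.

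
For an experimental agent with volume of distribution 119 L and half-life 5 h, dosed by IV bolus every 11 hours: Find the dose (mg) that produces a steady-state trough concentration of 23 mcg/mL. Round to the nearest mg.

9839 mg

τ/t½ = 11/5 ≈ 2.2, so f = (1/2)^(11/5) ≈ 0.217638.
Cmin,ss = (D/Vd)·f/(1−f), so D = Cmin,ss·Vd·(1−f)/f.
D = 23 × 119 × (1−f)/f ≈ 23 × 119 × 3.59479 ≈ 9838.94 mg.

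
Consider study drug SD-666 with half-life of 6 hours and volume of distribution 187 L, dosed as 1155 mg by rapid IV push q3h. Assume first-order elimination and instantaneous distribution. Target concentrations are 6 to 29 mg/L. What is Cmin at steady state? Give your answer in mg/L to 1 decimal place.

14.9 mg/L

Over one 3-h interval, 3/6 ≈ 0.5 half-lives elapse, leaving f ≈ 0.7071 of each dose.
At steady state, accumulation factor R = 1/(1 − e^(−kτ)) ≈ 3.4141.
Each bolus raises the concentration by D/Vd = 1155/187 ≈ 6.176 mg/L.
Cmax,ss = C₀/(1 − f) ≈ 6.176/0.2929 ≈ 21.086 mg/L.
Steady-state trough Cmin,ss = Cmax,ss·f ≈ 21.086 × 0.7071 ≈ 14.910 mg/L.
Trough 14.9 mg/L vs MEC 6 mg/L: adequate.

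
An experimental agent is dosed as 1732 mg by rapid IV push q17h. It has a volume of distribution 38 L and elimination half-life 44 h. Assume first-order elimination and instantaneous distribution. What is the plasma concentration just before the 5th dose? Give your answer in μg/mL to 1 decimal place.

f = (1/2)^(τ/t½) = (1/2)^(17/44) ≈ 0.7651.
C₀ = D/Vd = 1732/38 ≈ 45.579 μg/mL.
Before the 5th dose, 4 doses have been given. Superposition: Cmin = C₀·(f + f² + … + f^4).
≈ 45.579 × (0.7651 + 0.5854 + 0.4479 + 0.3427) ≈ 45.579 × 2.1411 ≈ 97.589 μg/mL.

97.6 μg/mL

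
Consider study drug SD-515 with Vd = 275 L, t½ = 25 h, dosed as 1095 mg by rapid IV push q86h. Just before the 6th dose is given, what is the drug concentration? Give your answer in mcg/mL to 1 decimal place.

0.4 mcg/mL

f = (1/2)^(τ/t½) = (1/2)^(86/25) ≈ 0.0921.
C₀ = D/Vd = 1095/275 ≈ 3.982 mcg/mL.
Before the 6th dose, 5 doses have been given. Superposition: Cmin = C₀·(f + f² + … + f^5).
≈ 3.982 × (0.0921 + 0.0085 + 0.0008 + 0.0001 + 0.0000) ≈ 3.982 × 0.1015 ≈ 0.404 mcg/mL.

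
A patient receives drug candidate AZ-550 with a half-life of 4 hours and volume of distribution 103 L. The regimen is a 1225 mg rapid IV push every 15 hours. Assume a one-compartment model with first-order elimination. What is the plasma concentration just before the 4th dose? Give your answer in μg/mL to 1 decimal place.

f = (1/2)^(τ/t½) = (1/2)^(15/4) ≈ 0.0743.
C₀ = D/Vd = 1225/103 ≈ 11.893 μg/mL.
Before the 4th dose, 3 doses have been given. Superposition: Cmin = C₀·(f + f² + … + f^3).
≈ 11.893 × (0.0743 + 0.0055 + 0.0004) ≈ 11.893 × 0.0802 ≈ 0.954 μg/mL.

1.0 μg/mL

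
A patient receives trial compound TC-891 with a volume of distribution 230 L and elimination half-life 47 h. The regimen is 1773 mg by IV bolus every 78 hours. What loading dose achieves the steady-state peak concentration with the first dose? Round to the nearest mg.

f = (1/2)^(78/47) ≈ 0.316532; accumulation ratio R = 1/(1−f) ≈ 1.46313.
Loading dose to hit Cmax,ss on first dose: D_load = D_maint·R ≈ 1773 × 1.46313 ≈ 2594.13 mg.

2594 mg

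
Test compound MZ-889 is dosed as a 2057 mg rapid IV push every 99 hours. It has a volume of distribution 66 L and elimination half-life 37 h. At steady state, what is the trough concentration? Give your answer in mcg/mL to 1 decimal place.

5.8 mcg/mL

k = ln2/t½ = ln2/37 ≈ 0.018734 h⁻¹; fraction remaining f = e^(−kτ) = e^(−0.018734×99) ≈ 0.1565.
At steady state, accumulation factor R = 1/(1 − e^(−kτ)) ≈ 1.1855.
Each bolus raises the concentration by D/Vd = 2057/66 ≈ 31.167 mcg/mL.
Steady-state peak Cmax,ss = C₀·R ≈ 31.167 × 1.1855 ≈ 36.948 mcg/mL.
Steady-state trough Cmin,ss = Cmax,ss·f ≈ 36.948 × 0.1565 ≈ 5.782 mcg/mL.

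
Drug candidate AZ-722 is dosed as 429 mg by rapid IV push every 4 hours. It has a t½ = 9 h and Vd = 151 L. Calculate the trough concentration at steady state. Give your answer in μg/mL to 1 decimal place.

7.9 μg/mL

k = ln2/t½ = ln2/9 ≈ 0.077016 h⁻¹; fraction remaining f = e^(−kτ) = e^(−0.077016×4) ≈ 0.7349.
Accumulation ratio R = 1/(1 − f) ≈ 1/0.2651 ≈ 3.7722.
Single-dose peak C₀ = D/Vd = 429/151 ≈ 2.841 μg/mL.
Cmax,ss = C₀/(1 − f) ≈ 2.841/0.2651 ≈ 10.717 μg/mL.
One interval later, Cmin,ss = Cmax,ss·e^(−kτ) ≈ 10.717 × 0.7349 ≈ 7.876 μg/mL.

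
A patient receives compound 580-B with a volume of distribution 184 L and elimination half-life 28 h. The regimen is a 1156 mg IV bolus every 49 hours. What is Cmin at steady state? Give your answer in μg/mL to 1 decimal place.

2.7 μg/mL

τ/t½ = 49/28 ≈ 1.75, so fraction remaining f = (1/2)^(49/28) ≈ 0.2973.
At steady state, accumulation factor R = 1/(1 − e^(−kτ)) ≈ 1.4231.
Each bolus raises the concentration by D/Vd = 1156/184 ≈ 6.283 μg/mL.
Steady-state peak Cmax,ss = C₀·R ≈ 6.283 × 1.4231 ≈ 8.941 μg/mL.
One interval later, Cmin,ss = Cmax,ss·e^(−kτ) ≈ 8.941 × 0.2973 ≈ 2.658 μg/mL.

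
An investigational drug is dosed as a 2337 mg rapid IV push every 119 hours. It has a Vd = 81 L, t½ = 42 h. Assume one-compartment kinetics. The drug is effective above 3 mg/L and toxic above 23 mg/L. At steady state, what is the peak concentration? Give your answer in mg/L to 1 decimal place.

33.6 mg/L

Over one 119-h interval, 119/42 ≈ 2.8333 half-lives elapse, leaving f ≈ 0.1403 of each dose.
Accumulation ratio R = 1/(1 − f) ≈ 1/0.8597 ≈ 1.1632.
Each bolus raises the concentration by D/Vd = 2337/81 ≈ 28.852 mg/L.
Steady-state peak Cmax,ss = C₀·R ≈ 28.852 × 1.1632 ≈ 33.561 mg/L.
Peak 33.6 mg/L vs MTC 23 mg/L: exceeds toxic threshold.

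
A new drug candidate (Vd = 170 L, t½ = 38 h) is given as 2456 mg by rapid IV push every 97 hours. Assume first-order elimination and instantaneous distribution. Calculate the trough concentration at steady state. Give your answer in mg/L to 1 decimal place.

k = ln2/t½ = ln2/38 ≈ 0.018241 h⁻¹; fraction remaining f = e^(−kτ) = e^(−0.018241×97) ≈ 0.1704.
Accumulation ratio R = 1/(1 − f) ≈ 1/0.8296 ≈ 1.2054.
Each bolus raises the concentration by D/Vd = 2456/170 ≈ 14.447 mg/L.
Steady-state peak Cmax,ss = C₀·R ≈ 14.447 × 1.2054 ≈ 17.414 mg/L.
Steady-state trough Cmin,ss = Cmax,ss·f ≈ 17.414 × 0.1704 ≈ 2.967 mg/L.

3.0 mg/L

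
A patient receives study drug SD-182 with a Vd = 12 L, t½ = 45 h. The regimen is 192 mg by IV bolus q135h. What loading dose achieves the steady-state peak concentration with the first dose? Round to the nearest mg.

f = (1/2)^(135/45) ≈ 0.125000; accumulation ratio R = 1/(1−f) ≈ 1.14286.
Loading dose to hit Cmax,ss on first dose: D_load = D_maint·R ≈ 192 × 1.14286 ≈ 219.43 mg.

219 mg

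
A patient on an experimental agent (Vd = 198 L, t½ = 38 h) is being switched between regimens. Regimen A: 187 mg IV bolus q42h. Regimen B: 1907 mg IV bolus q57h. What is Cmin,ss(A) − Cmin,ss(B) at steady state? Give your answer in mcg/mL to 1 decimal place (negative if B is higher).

Regimen A: f = (1/2)^(42/38) ≈ 0.4648; Cmin,ss = (187/198)·f/(1−f) ≈ 0.820 mcg/mL.
Regimen B: f = (1/2)^(57/38) ≈ 0.3536; Cmin,ss = (1907/198)·f/(1−f) ≈ 5.269 mcg/mL.
Difference ≈ 0.820 − 5.269 ≈ -4.449 mcg/mL.

-4.4 mcg/mL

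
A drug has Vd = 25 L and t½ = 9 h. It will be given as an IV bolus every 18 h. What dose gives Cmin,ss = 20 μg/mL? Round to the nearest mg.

τ/t½ = 18/9 ≈ 2, so f = (1/2)^(18/9) ≈ 0.250000.
Cmin,ss = (D/Vd)·f/(1−f), so D = Cmin,ss·Vd·(1−f)/f.
D = 20 × 25 × (1−f)/f ≈ 20 × 25 × 3.00000 ≈ 1500.00 mg.

1500 mg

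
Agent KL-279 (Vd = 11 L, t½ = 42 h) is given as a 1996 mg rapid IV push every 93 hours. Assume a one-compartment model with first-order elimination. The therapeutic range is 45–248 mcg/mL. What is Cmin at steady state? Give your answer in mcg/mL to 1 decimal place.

k = ln2/t½ = ln2/42 ≈ 0.016504 h⁻¹; fraction remaining f = e^(−kτ) = e^(−0.016504×93) ≈ 0.2155.
At steady state, accumulation factor R = 1/(1 − e^(−kτ)) ≈ 1.2747.
Each bolus raises the concentration by D/Vd = 1996/11 ≈ 181.455 mcg/mL.
Steady-state peak Cmax,ss = C₀·R ≈ 181.455 × 1.2747 ≈ 231.301 mcg/mL.
One interval later, Cmin,ss = Cmax,ss·e^(−kτ) ≈ 231.301 × 0.2155 ≈ 49.845 mcg/mL.
Trough 49.8 mcg/mL vs MEC 45 mcg/mL: adequate.

49.8 mcg/mL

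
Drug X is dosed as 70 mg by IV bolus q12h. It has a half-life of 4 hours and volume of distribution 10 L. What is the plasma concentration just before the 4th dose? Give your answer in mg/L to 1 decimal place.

f = (1/2)^(τ/t½) = (1/2)^(12/4) ≈ 0.1250.
C₀ = D/Vd = 70/10 ≈ 7.000 mg/L.
Before the 4th dose, 3 doses have been given. Superposition: Cmin = C₀·(f + f² + … + f^3).
≈ 7.000 × (0.1250 + 0.0156 + 0.0020) ≈ 7.000 × 0.1426 ≈ 0.998 mg/L.

1.0 mg/L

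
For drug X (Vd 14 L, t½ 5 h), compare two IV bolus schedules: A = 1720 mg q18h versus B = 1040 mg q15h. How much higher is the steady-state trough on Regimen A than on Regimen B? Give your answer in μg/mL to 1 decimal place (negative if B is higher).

0.4 μg/mL

Regimen A: f = (1/2)^(18/5) ≈ 0.0825; Cmin,ss = (1720/14)·f/(1−f) ≈ 11.047 μg/mL.
Regimen B: f = (1/2)^(15/5) ≈ 0.1250; Cmin,ss = (1040/14)·f/(1−f) ≈ 10.612 μg/mL.
Difference ≈ 11.047 − 10.612 ≈ 0.435 μg/mL.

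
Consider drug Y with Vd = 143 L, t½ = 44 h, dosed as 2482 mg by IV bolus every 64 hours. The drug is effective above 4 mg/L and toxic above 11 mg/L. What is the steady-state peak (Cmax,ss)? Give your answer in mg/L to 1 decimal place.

Over one 64-h interval, 64/44 ≈ 1.4545 half-lives elapse, leaving f ≈ 0.3649 of each dose.
Accumulation ratio R = 1/(1 − f) ≈ 1/0.6351 ≈ 1.5746.
Single-dose peak C₀ = D/Vd = 2482/143 ≈ 17.357 mg/L.
Steady-state peak Cmax,ss = C₀·R ≈ 17.357 × 1.5746 ≈ 27.330 mg/L.
Peak 27.3 mg/L vs MTC 11 mg/L: exceeds toxic threshold.

27.3 mg/L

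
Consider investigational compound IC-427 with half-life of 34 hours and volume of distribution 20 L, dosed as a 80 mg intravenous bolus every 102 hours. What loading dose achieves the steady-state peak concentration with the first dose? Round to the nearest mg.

f = (1/2)^(102/34) ≈ 0.125000; accumulation ratio R = 1/(1−f) ≈ 1.14286.
Loading dose to hit Cmax,ss on first dose: D_load = D_maint·R ≈ 80 × 1.14286 ≈ 91.43 mg.

91 mg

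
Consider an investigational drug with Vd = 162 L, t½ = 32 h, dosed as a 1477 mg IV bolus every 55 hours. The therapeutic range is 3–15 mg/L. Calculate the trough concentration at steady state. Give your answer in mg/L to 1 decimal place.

4.0 mg/L

k = ln2/t½ = ln2/32 ≈ 0.021661 h⁻¹; fraction remaining f = e^(−kτ) = e^(−0.021661×55) ≈ 0.3038.
Accumulation ratio R = 1/(1 − f) ≈ 1/0.6962 ≈ 1.4364.
Single-dose peak C₀ = D/Vd = 1477/162 ≈ 9.117 mg/L.
Cmax,ss = C₀/(1 − f) ≈ 9.117/0.6962 ≈ 13.095 mg/L.
Steady-state trough Cmin,ss = Cmax,ss·f ≈ 13.095 × 0.3038 ≈ 3.978 mg/L.
Trough 4.0 mg/L vs MEC 3 mg/L: adequate.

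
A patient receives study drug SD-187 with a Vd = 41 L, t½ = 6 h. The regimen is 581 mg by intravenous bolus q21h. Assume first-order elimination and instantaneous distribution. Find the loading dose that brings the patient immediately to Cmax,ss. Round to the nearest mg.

f = (1/2)^(21/6) ≈ 0.088388; accumulation ratio R = 1/(1−f) ≈ 1.09696.
Loading dose to hit Cmax,ss on first dose: D_load = D_maint·R ≈ 581 × 1.09696 ≈ 637.33 mg.

637 mg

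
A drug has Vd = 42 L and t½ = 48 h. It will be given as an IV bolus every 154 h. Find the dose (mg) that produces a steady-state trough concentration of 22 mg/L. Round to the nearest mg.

τ/t½ = 154/48 ≈ 3.2083, so f = (1/2)^(154/48) ≈ 0.108192.
Cmin,ss = (D/Vd)·f/(1−f), so D = Cmin,ss·Vd·(1−f)/f.
D = 22 × 42 × (1−f)/f ≈ 22 × 42 × 8.24283 ≈ 7616.37 mg.

7616 mg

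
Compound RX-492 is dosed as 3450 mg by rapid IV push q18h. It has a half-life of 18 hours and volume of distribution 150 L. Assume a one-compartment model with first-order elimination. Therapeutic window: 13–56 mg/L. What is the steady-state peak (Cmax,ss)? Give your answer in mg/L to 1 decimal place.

The dosing interval is 1 half-life, so f = 2^(−1) = 0.5.
At steady state, R = 1/(1 − 0.5) = 2/1.
Single-dose peak C₀ = D/Vd = 3450/150 = 23 mg/L.
Steady-state peak Cmax,ss = C₀·R = 23 × 2/1 ≈ 46.000 mg/L.
Peak 46.0 mg/L vs MTC 56 mg/L: below toxic threshold.

46.0 mg/L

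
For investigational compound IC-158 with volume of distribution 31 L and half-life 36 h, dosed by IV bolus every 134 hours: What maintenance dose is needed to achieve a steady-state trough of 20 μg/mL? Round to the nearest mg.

7563 mg

τ/t½ = 134/36 ≈ 3.7222, so f = (1/2)^(134/36) ≈ 0.075770.
Cmin,ss = (D/Vd)·f/(1−f), so D = Cmin,ss·Vd·(1−f)/f.
D = 20 × 31 × (1−f)/f ≈ 20 × 31 × 12.19784 ≈ 7562.66 mg.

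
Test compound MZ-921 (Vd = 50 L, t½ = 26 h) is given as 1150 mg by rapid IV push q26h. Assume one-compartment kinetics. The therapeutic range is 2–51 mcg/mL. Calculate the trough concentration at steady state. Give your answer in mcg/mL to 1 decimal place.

23.0 mcg/mL

The dosing interval is 1 half-life, so f = 2^(−1) = 0.5.
At steady state, R = 1/(1 − 0.5) = 2/1.
Single-dose peak C₀ = D/Vd = 1150/50 = 23 mcg/mL.
Steady-state peak Cmax,ss = C₀·R = 23 × 2/1 ≈ 46.000 mcg/mL.
Steady-state trough Cmin,ss = Cmax,ss·f ≈ 46.000 × 0.5 ≈ 23.000 mcg/mL.
Trough 23.0 mcg/mL vs MEC 2 mcg/mL: adequate.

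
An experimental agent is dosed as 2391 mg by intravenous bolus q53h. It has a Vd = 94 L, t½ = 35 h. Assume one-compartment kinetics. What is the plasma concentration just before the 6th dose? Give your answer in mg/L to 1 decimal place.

13.6 mg/L

f = (1/2)^(τ/t½) = (1/2)^(53/35) ≈ 0.3501.
C₀ = D/Vd = 2391/94 ≈ 25.436 mg/L.
Before the 6th dose, 5 doses have been given. Superposition: Cmin = C₀·(f + f² + … + f^5).
≈ 25.436 × (0.3501 + 0.1226 + 0.0429 + 0.0150 + 0.0053) ≈ 25.436 × 0.5359 ≈ 13.631 mg/L.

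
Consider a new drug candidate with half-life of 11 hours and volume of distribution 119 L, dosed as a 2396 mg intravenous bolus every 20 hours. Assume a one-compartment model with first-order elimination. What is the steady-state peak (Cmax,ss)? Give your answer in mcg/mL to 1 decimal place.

28.1 mcg/mL

Over one 20-h interval, 20/11 ≈ 1.8182 half-lives elapse, leaving f ≈ 0.2836 of each dose.
At steady state, accumulation factor R = 1/(1 − e^(−kτ)) ≈ 1.3959.
Single-dose peak C₀ = D/Vd = 2396/119 ≈ 20.134 mcg/mL.
Steady-state peak Cmax,ss = C₀·R ≈ 20.134 × 1.3959 ≈ 28.105 mcg/mL.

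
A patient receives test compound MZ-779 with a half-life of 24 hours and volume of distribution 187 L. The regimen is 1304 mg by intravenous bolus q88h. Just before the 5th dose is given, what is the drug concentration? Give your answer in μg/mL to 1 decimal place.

0.6 μg/mL

f = (1/2)^(τ/t½) = (1/2)^(88/24) ≈ 0.0787.
C₀ = D/Vd = 1304/187 ≈ 6.973 μg/mL.
Before the 5th dose, 4 doses have been given. Superposition: Cmin = C₀·(f + f² + … + f^4).
≈ 6.973 × (0.0787 + 0.0062 + 0.0005 + 0.0000) ≈ 6.973 × 0.0854 ≈ 0.595 μg/mL.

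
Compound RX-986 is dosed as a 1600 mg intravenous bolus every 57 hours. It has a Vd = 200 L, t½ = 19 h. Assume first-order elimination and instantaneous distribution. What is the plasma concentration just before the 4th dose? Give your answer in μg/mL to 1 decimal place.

1.1 μg/mL

f = (1/2)^(τ/t½) = (1/2)^(57/19) ≈ 0.1250.
C₀ = D/Vd = 1600/200 ≈ 8.000 μg/mL.
Before the 4th dose, 3 doses have been given. Superposition: Cmin = C₀·(f + f² + … + f^3).
≈ 8.000 × (0.1250 + 0.0156 + 0.0020) ≈ 8.000 × 0.1426 ≈ 1.141 μg/mL.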